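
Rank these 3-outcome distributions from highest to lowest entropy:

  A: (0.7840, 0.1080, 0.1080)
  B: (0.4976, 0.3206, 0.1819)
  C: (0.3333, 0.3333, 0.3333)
C > B > A

Key insight: Entropy is maximized by uniform distributions and minimized by concentrated distributions.

- Uniform distributions have maximum entropy log₂(3) = 1.5850 bits
- The more "peaked" or concentrated a distribution, the lower its entropy

Entropies:
  H(A) = 0.9688 bits
  H(B) = 1.4744 bits
  H(C) = 1.5850 bits

Ranking: C > B > A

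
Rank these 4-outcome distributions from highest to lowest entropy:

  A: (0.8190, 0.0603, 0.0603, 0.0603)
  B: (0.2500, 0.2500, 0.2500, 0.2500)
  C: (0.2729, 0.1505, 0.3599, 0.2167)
B > C > A

Key insight: Entropy is maximized by uniform distributions and minimized by concentrated distributions.

- Uniform distributions have maximum entropy log₂(4) = 2.0000 bits
- The more "peaked" or concentrated a distribution, the lower its entropy

Entropies:
  H(A) = 0.9691 bits
  H(B) = 2.0000 bits
  H(C) = 1.9312 bits

Ranking: B > C > A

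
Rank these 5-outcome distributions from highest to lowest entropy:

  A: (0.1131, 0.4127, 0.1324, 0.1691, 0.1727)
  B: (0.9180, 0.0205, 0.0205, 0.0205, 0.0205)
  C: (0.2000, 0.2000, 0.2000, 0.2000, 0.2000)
C > A > B

Key insight: Entropy is maximized by uniform distributions and minimized by concentrated distributions.

- Uniform distributions have maximum entropy log₂(5) = 2.3219 bits
- The more "peaked" or concentrated a distribution, the lower its entropy

Entropies:
  H(A) = 2.1400 bits
  H(B) = 0.5732 bits
  H(C) = 2.3219 bits

Ranking: C > A > B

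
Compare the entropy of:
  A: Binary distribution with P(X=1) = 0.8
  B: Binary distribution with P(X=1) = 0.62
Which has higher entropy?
B

For binary distributions, entropy is maximized at p=0.5 and decreases as p moves toward 0 or 1.

H(A) = H(0.8) = 0.7219 bits
H(B) = H(0.62) = 0.9580 bits

Distribution B (p=0.62) is closer to uniform (p=0.5), so it has higher entropy.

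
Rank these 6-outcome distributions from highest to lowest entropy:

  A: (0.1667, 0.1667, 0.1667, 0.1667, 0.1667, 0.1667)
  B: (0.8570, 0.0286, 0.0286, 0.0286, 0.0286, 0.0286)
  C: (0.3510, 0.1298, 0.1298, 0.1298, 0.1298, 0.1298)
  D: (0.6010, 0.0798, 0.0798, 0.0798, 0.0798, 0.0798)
A > C > D > B

Key insight: Entropy is maximized by uniform distributions and minimized by concentrated distributions.

Entropies:
  H(A) = 2.5850 bits
  H(B) = 0.9241 bits
  H(C) = 2.4419 bits
  H(D) = 1.8968 bits

Ranking: A > C > D > B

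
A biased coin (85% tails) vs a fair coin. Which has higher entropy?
Fair coin

The fair coin is uniform (p=0.5), maximizing binary entropy at 1 bit. The biased coin has H(0.85) ≈ 0.610 bits — its outcome is more predictable, so its entropy is lower.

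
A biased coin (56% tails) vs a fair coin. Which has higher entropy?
Fair coin

The fair coin is uniform (p=0.5), maximizing binary entropy at 1 bit. The biased coin has H(0.56) ≈ 0.990 bits — its outcome is more predictable, so its entropy is lower.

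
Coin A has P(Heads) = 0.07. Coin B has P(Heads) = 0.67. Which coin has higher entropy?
B

For binary distributions, entropy is maximized at p=0.5 and decreases as p moves toward 0 or 1.

H(A) = H(0.07) = 0.3659 bits
H(B) = H(0.67) = 0.9149 bits

Distribution B (p=0.67) is closer to uniform (p=0.5), so it has higher entropy.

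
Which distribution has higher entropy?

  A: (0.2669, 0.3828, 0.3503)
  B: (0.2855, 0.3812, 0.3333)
B

Both distributions are close to uniform, making this a harder comparison.

H(A) = 1.5690 bits
H(B) = 1.5750 bits

The distribution closer to uniform has higher entropy.
Answer: B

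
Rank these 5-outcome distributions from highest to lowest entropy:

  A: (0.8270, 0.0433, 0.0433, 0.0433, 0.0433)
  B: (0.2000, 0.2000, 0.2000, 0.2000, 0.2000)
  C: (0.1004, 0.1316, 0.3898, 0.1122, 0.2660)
B > C > A

Key insight: Entropy is maximized by uniform distributions and minimized by concentrated distributions.

- Uniform distributions have maximum entropy log₂(5) = 2.3219 bits
- The more "peaked" or concentrated a distribution, the lower its entropy

Entropies:
  H(A) = 1.0105 bits
  H(B) = 2.3219 bits
  H(C) = 2.1101 bits

Ranking: B > C > A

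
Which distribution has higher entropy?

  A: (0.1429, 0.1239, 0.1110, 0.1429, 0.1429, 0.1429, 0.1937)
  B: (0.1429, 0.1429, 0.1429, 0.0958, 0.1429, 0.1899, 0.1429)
A

Both distributions are close to uniform, making this a harder comparison.

H(A) = 2.7882 bits
H(B) = 2.7846 bits

The distribution closer to uniform has higher entropy.
Answer: A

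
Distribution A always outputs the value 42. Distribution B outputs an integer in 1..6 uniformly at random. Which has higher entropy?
B

A is deterministic, so H(A) = 0. B is uniform over 6 outcomes, so H(B) = log₂(6) = 2.585 bits. Any distribution with genuine randomness has higher entropy than a deterministic one.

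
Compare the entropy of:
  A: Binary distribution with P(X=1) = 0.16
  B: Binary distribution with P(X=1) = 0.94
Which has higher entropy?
A

For binary distributions, entropy is maximized at p=0.5 and decreases as p moves toward 0 or 1.

H(A) = H(0.16) = 0.6343 bits
H(B) = H(0.94) = 0.3274 bits

Distribution A (p=0.16) is closer to uniform (p=0.5), so it has higher entropy.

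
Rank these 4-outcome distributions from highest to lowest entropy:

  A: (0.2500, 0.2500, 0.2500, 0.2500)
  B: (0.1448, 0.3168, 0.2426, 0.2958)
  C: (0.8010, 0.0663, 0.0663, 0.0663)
A > B > C

Key insight: Entropy is maximized by uniform distributions and minimized by concentrated distributions.

- Uniform distributions have maximum entropy log₂(4) = 2.0000 bits
- The more "peaked" or concentrated a distribution, the lower its entropy

Entropies:
  H(A) = 2.0000 bits
  H(B) = 1.9446 bits
  H(C) = 1.0353 bits

Ranking: A > B > C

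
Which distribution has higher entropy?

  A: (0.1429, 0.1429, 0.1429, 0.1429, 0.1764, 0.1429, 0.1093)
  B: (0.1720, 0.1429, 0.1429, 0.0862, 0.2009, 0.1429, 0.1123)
A

Both distributions are close to uniform, making this a harder comparison.

H(A) = 2.7959 bits
H(B) = 2.7642 bits

The distribution closer to uniform has higher entropy.
Answer: A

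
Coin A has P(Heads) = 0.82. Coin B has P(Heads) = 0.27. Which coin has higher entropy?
B

For binary distributions, entropy is maximized at p=0.5 and decreases as p moves toward 0 or 1.

H(A) = H(0.82) = 0.6801 bits
H(B) = H(0.27) = 0.8415 bits

Distribution B (p=0.27) is closer to uniform (p=0.5), so it has higher entropy.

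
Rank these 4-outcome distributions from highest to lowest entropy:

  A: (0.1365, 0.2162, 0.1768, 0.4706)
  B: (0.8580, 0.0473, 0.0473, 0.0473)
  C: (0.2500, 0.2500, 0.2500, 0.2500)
C > A > B

Key insight: Entropy is maximized by uniform distributions and minimized by concentrated distributions.

- Uniform distributions have maximum entropy log₂(4) = 2.0000 bits
- The more "peaked" or concentrated a distribution, the lower its entropy

Entropies:
  H(A) = 1.8235 bits
  H(B) = 0.8145 bits
  H(C) = 2.0000 bits

Ranking: C > A > B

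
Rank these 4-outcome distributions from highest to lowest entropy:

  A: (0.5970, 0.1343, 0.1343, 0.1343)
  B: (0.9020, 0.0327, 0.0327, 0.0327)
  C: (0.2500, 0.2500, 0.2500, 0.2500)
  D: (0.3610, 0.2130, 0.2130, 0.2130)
C > D > A > B

Key insight: Entropy is maximized by uniform distributions and minimized by concentrated distributions.

Entropies:
  H(A) = 1.6114 bits
  H(B) = 0.6179 bits
  H(C) = 2.0000 bits
  H(D) = 1.9563 bits

Ranking: C > D > A > B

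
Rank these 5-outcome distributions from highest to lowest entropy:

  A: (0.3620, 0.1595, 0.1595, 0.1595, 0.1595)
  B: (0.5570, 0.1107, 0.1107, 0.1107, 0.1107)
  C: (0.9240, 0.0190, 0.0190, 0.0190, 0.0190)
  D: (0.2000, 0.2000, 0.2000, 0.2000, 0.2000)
D > A > B > C

Key insight: Entropy is maximized by uniform distributions and minimized by concentrated distributions.

Entropies:
  H(A) = 2.2203 bits
  H(B) = 1.8766 bits
  H(C) = 0.5399 bits
  H(D) = 2.3219 bits

Ranking: D > A > B > C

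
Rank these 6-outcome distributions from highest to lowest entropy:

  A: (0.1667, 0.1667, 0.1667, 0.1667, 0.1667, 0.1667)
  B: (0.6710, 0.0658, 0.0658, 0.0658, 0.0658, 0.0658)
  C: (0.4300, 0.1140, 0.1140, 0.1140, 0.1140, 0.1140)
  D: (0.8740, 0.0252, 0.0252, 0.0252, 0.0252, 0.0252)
A > C > B > D

Key insight: Entropy is maximized by uniform distributions and minimized by concentrated distributions.

Entropies:
  H(A) = 2.5850 bits
  H(B) = 1.6778 bits
  H(C) = 2.3093 bits
  H(D) = 0.8389 bits

Ranking: A > C > B > D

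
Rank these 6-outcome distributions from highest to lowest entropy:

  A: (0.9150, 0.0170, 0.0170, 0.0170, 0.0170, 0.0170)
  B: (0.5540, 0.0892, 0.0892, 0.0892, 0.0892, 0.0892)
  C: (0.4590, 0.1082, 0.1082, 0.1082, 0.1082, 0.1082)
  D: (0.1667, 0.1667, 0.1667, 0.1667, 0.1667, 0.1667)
D > C > B > A

Key insight: Entropy is maximized by uniform distributions and minimized by concentrated distributions.

Entropies:
  H(A) = 0.6169 bits
  H(B) = 2.0271 bits
  H(C) = 2.2513 bits
  H(D) = 2.5850 bits

Ranking: D > C > B > A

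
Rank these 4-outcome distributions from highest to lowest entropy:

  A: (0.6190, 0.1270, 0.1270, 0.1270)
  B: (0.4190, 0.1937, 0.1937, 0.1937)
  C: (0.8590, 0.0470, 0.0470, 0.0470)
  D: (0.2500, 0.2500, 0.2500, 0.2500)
D > B > A > C

Key insight: Entropy is maximized by uniform distributions and minimized by concentrated distributions.

Entropies:
  H(A) = 1.5626 bits
  H(B) = 1.9018 bits
  H(C) = 0.8103 bits
  H(D) = 2.0000 bits

Ranking: D > B > A > C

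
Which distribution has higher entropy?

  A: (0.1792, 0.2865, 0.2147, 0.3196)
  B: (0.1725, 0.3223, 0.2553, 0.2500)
B

Both distributions are close to uniform, making this a harder comparison.

H(A) = 1.9637 bits
H(B) = 1.9667 bits

The distribution closer to uniform has higher entropy.
Answer: B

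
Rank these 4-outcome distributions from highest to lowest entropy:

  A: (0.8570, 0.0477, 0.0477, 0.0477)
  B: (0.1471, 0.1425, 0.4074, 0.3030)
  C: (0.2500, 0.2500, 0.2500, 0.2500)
C > B > A

Key insight: Entropy is maximized by uniform distributions and minimized by concentrated distributions.

- Uniform distributions have maximum entropy log₂(4) = 2.0000 bits
- The more "peaked" or concentrated a distribution, the lower its entropy

Entropies:
  H(A) = 0.8187 bits
  H(B) = 1.8570 bits
  H(C) = 2.0000 bits

Ranking: C > B > A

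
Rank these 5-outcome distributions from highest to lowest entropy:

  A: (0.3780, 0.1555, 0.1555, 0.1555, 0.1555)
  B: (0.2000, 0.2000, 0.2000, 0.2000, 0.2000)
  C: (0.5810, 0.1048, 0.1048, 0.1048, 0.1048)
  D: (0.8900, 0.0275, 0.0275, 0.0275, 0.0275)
B > A > C > D

Key insight: Entropy is maximized by uniform distributions and minimized by concentrated distributions.

Entropies:
  H(A) = 2.2006 bits
  H(B) = 2.3219 bits
  H(C) = 1.8190 bits
  H(D) = 0.7199 bits

Ranking: B > A > C > D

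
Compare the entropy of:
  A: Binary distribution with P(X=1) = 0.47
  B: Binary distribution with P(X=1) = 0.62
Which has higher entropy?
A

For binary distributions, entropy is maximized at p=0.5 and decreases as p moves toward 0 or 1.

H(A) = H(0.47) = 0.9974 bits
H(B) = H(0.62) = 0.9580 bits

Distribution A (p=0.47) is closer to uniform (p=0.5), so it has higher entropy.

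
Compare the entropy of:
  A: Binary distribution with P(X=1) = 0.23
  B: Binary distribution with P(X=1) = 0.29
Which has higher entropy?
B

For binary distributions, entropy is maximized at p=0.5 and decreases as p moves toward 0 or 1.

H(A) = H(0.23) = 0.7780 bits
H(B) = H(0.29) = 0.8687 bits

Distribution B (p=0.29) is closer to uniform (p=0.5), so it has higher entropy.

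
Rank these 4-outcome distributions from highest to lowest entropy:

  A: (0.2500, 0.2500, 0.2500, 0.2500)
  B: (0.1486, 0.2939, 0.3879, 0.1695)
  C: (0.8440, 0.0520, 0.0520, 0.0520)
A > B > C

Key insight: Entropy is maximized by uniform distributions and minimized by concentrated distributions.

- Uniform distributions have maximum entropy log₂(4) = 2.0000 bits
- The more "peaked" or concentrated a distribution, the lower its entropy

Entropies:
  H(A) = 2.0000 bits
  H(B) = 1.8919 bits
  H(C) = 0.8719 bits

Ranking: A > B > C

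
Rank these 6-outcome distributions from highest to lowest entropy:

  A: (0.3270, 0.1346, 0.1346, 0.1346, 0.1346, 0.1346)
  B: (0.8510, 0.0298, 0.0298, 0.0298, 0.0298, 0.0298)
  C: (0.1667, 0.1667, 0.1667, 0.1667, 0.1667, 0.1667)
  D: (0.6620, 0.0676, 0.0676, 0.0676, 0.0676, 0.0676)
C > A > D > B

Key insight: Entropy is maximized by uniform distributions and minimized by concentrated distributions.

Entropies:
  H(A) = 2.4745 bits
  H(B) = 0.9533 bits
  H(C) = 2.5850 bits
  H(D) = 1.7077 bits

Ranking: C > A > D > B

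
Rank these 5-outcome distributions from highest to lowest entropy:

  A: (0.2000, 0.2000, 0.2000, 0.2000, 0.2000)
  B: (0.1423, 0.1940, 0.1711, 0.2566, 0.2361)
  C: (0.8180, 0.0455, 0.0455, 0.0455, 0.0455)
A > B > C

Key insight: Entropy is maximized by uniform distributions and minimized by concentrated distributions.

- Uniform distributions have maximum entropy log₂(5) = 2.3219 bits
- The more "peaked" or concentrated a distribution, the lower its entropy

Entropies:
  H(A) = 2.3219 bits
  H(B) = 2.2902 bits
  H(C) = 1.0484 bits

Ranking: A > B > C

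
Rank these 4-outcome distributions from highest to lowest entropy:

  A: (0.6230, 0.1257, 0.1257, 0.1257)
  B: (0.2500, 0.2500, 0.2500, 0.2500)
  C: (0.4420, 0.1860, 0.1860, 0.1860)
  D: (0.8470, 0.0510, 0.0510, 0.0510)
B > C > A > D

Key insight: Entropy is maximized by uniform distributions and minimized by concentrated distributions.

Entropies:
  H(A) = 1.5534 bits
  H(B) = 2.0000 bits
  H(C) = 1.8747 bits
  H(D) = 0.8598 bits

Ranking: B > C > A > D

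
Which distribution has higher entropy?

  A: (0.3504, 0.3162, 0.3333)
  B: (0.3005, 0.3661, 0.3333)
A

Both distributions are close to uniform, making this a harder comparison.

H(A) = 1.5837 bits
H(B) = 1.5803 bits

The distribution closer to uniform has higher entropy.
Answer: A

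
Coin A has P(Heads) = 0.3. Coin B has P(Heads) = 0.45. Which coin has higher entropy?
B

For binary distributions, entropy is maximized at p=0.5 and decreases as p moves toward 0 or 1.

H(A) = H(0.3) = 0.8813 bits
H(B) = H(0.45) = 0.9928 bits

Distribution B (p=0.45) is closer to uniform (p=0.5), so it has higher entropy.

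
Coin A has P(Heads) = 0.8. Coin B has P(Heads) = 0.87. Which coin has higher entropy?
A

For binary distributions, entropy is maximized at p=0.5 and decreases as p moves toward 0 or 1.

H(A) = H(0.8) = 0.7219 bits
H(B) = H(0.87) = 0.5574 bits

Distribution A (p=0.8) is closer to uniform (p=0.5), so it has higher entropy.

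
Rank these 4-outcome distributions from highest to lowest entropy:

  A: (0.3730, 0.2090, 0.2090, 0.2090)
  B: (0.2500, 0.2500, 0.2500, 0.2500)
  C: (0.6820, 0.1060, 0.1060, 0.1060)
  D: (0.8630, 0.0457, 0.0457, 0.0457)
B > A > C > D

Key insight: Entropy is maximized by uniform distributions and minimized by concentrated distributions.

Entropies:
  H(A) = 1.9467 bits
  H(B) = 2.0000 bits
  H(C) = 1.4062 bits
  H(D) = 0.7935 bits

Ranking: B > A > C > D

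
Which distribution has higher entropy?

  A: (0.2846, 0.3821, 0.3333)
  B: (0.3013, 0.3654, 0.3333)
B

Both distributions are close to uniform, making this a harder comparison.

H(A) = 1.5746 bits
H(B) = 1.5805 bits

The distribution closer to uniform has higher entropy.
Answer: B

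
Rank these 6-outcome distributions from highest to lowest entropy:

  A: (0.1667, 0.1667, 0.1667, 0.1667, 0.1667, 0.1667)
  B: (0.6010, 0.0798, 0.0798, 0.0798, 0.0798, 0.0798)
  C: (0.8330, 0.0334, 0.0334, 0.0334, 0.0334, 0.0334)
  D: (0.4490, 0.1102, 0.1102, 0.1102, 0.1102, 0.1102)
A > D > B > C

Key insight: Entropy is maximized by uniform distributions and minimized by concentrated distributions.

Entropies:
  H(A) = 2.5850 bits
  H(B) = 1.8968 bits
  H(C) = 1.0386 bits
  H(D) = 2.2719 bits

Ranking: A > D > B > C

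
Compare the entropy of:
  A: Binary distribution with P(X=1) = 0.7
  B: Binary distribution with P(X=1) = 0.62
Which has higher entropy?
B

For binary distributions, entropy is maximized at p=0.5 and decreases as p moves toward 0 or 1.

H(A) = H(0.7) = 0.8813 bits
H(B) = H(0.62) = 0.9580 bits

Distribution B (p=0.62) is closer to uniform (p=0.5), so it has higher entropy.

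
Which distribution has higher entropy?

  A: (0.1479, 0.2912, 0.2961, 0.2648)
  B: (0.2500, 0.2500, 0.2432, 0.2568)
B

Both distributions are close to uniform, making this a harder comparison.

H(A) = 1.9536 bits
H(B) = 1.9997 bits

The distribution closer to uniform has higher entropy.
Answer: B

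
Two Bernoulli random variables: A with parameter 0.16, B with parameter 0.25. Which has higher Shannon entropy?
B

For binary distributions, entropy is maximized at p=0.5 and decreases as p moves toward 0 or 1.

H(A) = H(0.16) = 0.6343 bits
H(B) = H(0.25) = 0.8113 bits

Distribution B (p=0.25) is closer to uniform (p=0.5), so it has higher entropy.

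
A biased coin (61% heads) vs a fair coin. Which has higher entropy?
Fair coin

The fair coin is uniform (p=0.5), maximizing binary entropy at 1 bit. The biased coin has H(0.61) ≈ 0.965 bits — its outcome is more predictable, so its entropy is lower.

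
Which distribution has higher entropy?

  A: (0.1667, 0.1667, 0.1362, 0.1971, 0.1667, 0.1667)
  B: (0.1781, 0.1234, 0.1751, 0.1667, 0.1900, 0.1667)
A

Both distributions are close to uniform, making this a harder comparison.

H(A) = 2.5769 bits
H(B) = 2.5730 bits

The distribution closer to uniform has higher entropy.
Answer: A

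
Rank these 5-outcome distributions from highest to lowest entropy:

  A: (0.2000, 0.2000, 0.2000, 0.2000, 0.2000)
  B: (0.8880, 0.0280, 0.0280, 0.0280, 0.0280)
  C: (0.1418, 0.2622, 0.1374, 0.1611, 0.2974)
A > C > B

Key insight: Entropy is maximized by uniform distributions and minimized by concentrated distributions.

- Uniform distributions have maximum entropy log₂(5) = 2.3219 bits
- The more "peaked" or concentrated a distribution, the lower its entropy

Entropies:
  H(A) = 2.3219 bits
  H(B) = 0.7299 bits
  H(C) = 2.2441 bits

Ranking: A > C > B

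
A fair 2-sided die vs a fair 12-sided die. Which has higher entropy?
12-sided die

Both are uniform distributions; for uniform over n outcomes, H = log₂(n). H(2-sided) = log₂(2) = 1.000 bits and H(12-sided) = log₂(12) = 3.585 bits. More outcomes in a uniform distribution means higher entropy.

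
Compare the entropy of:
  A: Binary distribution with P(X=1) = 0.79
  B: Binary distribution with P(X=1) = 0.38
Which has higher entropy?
B

For binary distributions, entropy is maximized at p=0.5 and decreases as p moves toward 0 or 1.

H(A) = H(0.79) = 0.7415 bits
H(B) = H(0.38) = 0.9580 bits

Distribution B (p=0.38) is closer to uniform (p=0.5), so it has higher entropy.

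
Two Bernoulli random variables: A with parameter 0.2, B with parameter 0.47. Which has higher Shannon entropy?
B

For binary distributions, entropy is maximized at p=0.5 and decreases as p moves toward 0 or 1.

H(A) = H(0.2) = 0.7219 bits
H(B) = H(0.47) = 0.9974 bits

Distribution B (p=0.47) is closer to uniform (p=0.5), so it has higher entropy.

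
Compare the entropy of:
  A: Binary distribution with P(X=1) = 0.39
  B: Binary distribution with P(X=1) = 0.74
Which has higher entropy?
A

For binary distributions, entropy is maximized at p=0.5 and decreases as p moves toward 0 or 1.

H(A) = H(0.39) = 0.9648 bits
H(B) = H(0.74) = 0.8267 bits

Distribution A (p=0.39) is closer to uniform (p=0.5), so it has higher entropy.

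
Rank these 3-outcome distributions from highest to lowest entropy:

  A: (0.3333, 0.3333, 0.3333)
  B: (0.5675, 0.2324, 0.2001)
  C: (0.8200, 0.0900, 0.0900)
A > B > C

Key insight: Entropy is maximized by uniform distributions and minimized by concentrated distributions.

- Uniform distributions have maximum entropy log₂(3) = 1.5850 bits
- The more "peaked" or concentrated a distribution, the lower its entropy

Entropies:
  H(A) = 1.5850 bits
  H(B) = 1.4176 bits
  H(C) = 0.8601 bits

Ranking: A > B > C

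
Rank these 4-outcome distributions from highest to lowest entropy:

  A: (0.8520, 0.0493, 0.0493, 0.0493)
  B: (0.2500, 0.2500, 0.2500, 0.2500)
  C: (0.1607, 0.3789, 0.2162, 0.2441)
B > C > A

Key insight: Entropy is maximized by uniform distributions and minimized by concentrated distributions.

- Uniform distributions have maximum entropy log₂(4) = 2.0000 bits
- The more "peaked" or concentrated a distribution, the lower its entropy

Entropies:
  H(A) = 0.8394 bits
  H(B) = 2.0000 bits
  H(C) = 1.9288 bits

Ranking: B > C > A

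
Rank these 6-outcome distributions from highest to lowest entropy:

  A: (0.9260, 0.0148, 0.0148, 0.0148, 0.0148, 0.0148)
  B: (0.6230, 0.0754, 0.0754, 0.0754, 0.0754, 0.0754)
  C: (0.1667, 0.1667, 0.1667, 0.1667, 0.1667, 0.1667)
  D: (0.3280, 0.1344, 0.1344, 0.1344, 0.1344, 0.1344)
C > D > B > A

Key insight: Entropy is maximized by uniform distributions and minimized by concentrated distributions.

Entropies:
  H(A) = 0.5525 bits
  H(B) = 1.8313 bits
  H(C) = 2.5850 bits
  H(D) = 2.4732 bits

Ranking: C > D > B > A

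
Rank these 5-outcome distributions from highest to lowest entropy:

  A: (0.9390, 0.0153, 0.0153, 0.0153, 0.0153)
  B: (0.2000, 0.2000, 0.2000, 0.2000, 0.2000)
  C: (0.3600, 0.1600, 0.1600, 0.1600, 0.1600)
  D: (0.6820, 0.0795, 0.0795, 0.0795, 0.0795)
B > C > D > A

Key insight: Entropy is maximized by uniform distributions and minimized by concentrated distributions.

Entropies:
  H(A) = 0.4534 bits
  H(B) = 2.3219 bits
  H(C) = 2.2227 bits
  H(D) = 1.5382 bits

Ranking: B > C > D > A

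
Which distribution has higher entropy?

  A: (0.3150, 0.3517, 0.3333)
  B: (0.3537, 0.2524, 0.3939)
A

Both distributions are close to uniform, making this a harder comparison.

H(A) = 1.5835 bits
H(B) = 1.5611 bits

The distribution closer to uniform has higher entropy.
Answer: A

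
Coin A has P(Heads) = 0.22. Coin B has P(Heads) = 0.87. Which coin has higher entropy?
A

For binary distributions, entropy is maximized at p=0.5 and decreases as p moves toward 0 or 1.

H(A) = H(0.22) = 0.7602 bits
H(B) = H(0.87) = 0.5574 bits

Distribution A (p=0.22) is closer to uniform (p=0.5), so it has higher entropy.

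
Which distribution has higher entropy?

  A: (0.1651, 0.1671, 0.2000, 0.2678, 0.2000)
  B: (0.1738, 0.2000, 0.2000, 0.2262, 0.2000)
B

Both distributions are close to uniform, making this a harder comparison.

H(A) = 2.2982 bits
H(B) = 2.3170 bits

The distribution closer to uniform has higher entropy.
Answer: B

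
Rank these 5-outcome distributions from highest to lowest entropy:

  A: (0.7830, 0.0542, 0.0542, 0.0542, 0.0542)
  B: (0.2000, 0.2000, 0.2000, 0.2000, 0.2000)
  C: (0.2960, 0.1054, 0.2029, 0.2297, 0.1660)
B > C > A

Key insight: Entropy is maximized by uniform distributions and minimized by concentrated distributions.

- Uniform distributions have maximum entropy log₂(5) = 2.3219 bits
- The more "peaked" or concentrated a distribution, the lower its entropy

Entropies:
  H(A) = 1.1887 bits
  H(B) = 2.3219 bits
  H(C) = 2.2465 bits

Ranking: B > C > A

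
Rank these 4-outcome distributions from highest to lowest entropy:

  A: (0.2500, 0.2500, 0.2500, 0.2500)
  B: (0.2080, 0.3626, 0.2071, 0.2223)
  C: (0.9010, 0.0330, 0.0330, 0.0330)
A > B > C

Key insight: Entropy is maximized by uniform distributions and minimized by concentrated distributions.

- Uniform distributions have maximum entropy log₂(4) = 2.0000 bits
- The more "peaked" or concentrated a distribution, the lower its entropy

Entropies:
  H(A) = 2.0000 bits
  H(B) = 1.9546 bits
  H(C) = 0.6227 bits

Ranking: A > B > C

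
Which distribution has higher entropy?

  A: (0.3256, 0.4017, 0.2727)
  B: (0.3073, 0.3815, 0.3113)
B

Both distributions are close to uniform, making this a harder comparison.

H(A) = 1.5669 bits
H(B) = 1.5776 bits

The distribution closer to uniform has higher entropy.
Answer: B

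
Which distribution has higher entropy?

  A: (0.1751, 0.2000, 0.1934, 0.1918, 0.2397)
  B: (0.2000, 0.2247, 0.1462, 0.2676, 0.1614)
A

Both distributions are close to uniform, making this a harder comparison.

H(A) = 2.3138 bits
H(B) = 2.2876 bits

The distribution closer to uniform has higher entropy.
Answer: A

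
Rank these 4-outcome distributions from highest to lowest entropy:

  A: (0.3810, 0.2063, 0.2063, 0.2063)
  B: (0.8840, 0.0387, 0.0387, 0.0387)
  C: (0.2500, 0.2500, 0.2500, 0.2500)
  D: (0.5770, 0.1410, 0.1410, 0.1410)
C > A > D > B

Key insight: Entropy is maximized by uniform distributions and minimized by concentrated distributions.

Entropies:
  H(A) = 1.9398 bits
  H(B) = 0.7016 bits
  H(C) = 2.0000 bits
  H(D) = 1.6533 bits

Ranking: C > A > D > B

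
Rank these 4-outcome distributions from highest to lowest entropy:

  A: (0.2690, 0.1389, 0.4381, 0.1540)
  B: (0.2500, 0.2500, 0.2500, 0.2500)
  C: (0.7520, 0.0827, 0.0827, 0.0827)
B > A > C

Key insight: Entropy is maximized by uniform distributions and minimized by concentrated distributions.

- Uniform distributions have maximum entropy log₂(4) = 2.0000 bits
- The more "peaked" or concentrated a distribution, the lower its entropy

Entropies:
  H(A) = 1.8424 bits
  H(B) = 2.0000 bits
  H(C) = 1.2012 bits

Ranking: B > A > C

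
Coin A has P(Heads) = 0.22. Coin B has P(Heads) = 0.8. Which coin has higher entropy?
A

For binary distributions, entropy is maximized at p=0.5 and decreases as p moves toward 0 or 1.

H(A) = H(0.22) = 0.7602 bits
H(B) = H(0.8) = 0.7219 bits

Distribution A (p=0.22) is closer to uniform (p=0.5), so it has higher entropy.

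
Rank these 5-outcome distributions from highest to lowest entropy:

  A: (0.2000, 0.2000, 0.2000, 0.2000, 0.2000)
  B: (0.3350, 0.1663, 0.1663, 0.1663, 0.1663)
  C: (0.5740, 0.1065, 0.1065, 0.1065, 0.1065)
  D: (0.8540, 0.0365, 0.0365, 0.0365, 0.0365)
A > B > C > D

Key insight: Entropy is maximized by uniform distributions and minimized by concentrated distributions.

Entropies:
  H(A) = 2.3219 bits
  H(B) = 2.2500 bits
  H(C) = 1.8361 bits
  H(D) = 0.8917 bits

Ranking: A > B > C > D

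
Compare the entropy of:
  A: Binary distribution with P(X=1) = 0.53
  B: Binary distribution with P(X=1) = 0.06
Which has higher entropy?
A

For binary distributions, entropy is maximized at p=0.5 and decreases as p moves toward 0 or 1.

H(A) = H(0.53) = 0.9974 bits
H(B) = H(0.06) = 0.3274 bits

Distribution A (p=0.53) is closer to uniform (p=0.5), so it has higher entropy.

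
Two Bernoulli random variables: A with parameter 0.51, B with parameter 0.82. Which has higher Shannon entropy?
A

For binary distributions, entropy is maximized at p=0.5 and decreases as p moves toward 0 or 1.

H(A) = H(0.51) = 0.9997 bits
H(B) = H(0.82) = 0.6801 bits

Distribution A (p=0.51) is closer to uniform (p=0.5), so it has higher entropy.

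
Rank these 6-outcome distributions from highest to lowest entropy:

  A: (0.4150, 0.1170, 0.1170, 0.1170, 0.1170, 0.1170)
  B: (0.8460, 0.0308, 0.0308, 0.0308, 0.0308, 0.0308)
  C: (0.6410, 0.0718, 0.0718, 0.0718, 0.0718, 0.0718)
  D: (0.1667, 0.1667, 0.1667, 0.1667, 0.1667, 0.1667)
D > A > C > B

Key insight: Entropy is maximized by uniform distributions and minimized by concentrated distributions.

Entropies:
  H(A) = 2.3374 bits
  H(B) = 0.9773 bits
  H(C) = 1.7754 bits
  H(D) = 2.5850 bits

Ranking: D > A > C > B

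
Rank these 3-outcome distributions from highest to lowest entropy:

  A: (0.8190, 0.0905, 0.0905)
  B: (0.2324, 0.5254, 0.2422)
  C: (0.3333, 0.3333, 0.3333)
C > B > A

Key insight: Entropy is maximized by uniform distributions and minimized by concentrated distributions.

- Uniform distributions have maximum entropy log₂(3) = 1.5850 bits
- The more "peaked" or concentrated a distribution, the lower its entropy

Entropies:
  H(A) = 0.8633 bits
  H(B) = 1.4726 bits
  H(C) = 1.5850 bits

Ranking: C > B > A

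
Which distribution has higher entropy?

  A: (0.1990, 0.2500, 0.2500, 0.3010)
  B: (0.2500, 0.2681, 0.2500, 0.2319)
B

Both distributions are close to uniform, making this a harder comparison.

H(A) = 1.9849 bits
H(B) = 1.9981 bits

The distribution closer to uniform has higher entropy.
Answer: B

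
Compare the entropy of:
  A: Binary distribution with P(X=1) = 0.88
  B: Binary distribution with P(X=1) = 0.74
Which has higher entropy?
B

For binary distributions, entropy is maximized at p=0.5 and decreases as p moves toward 0 or 1.

H(A) = H(0.88) = 0.5294 bits
H(B) = H(0.74) = 0.8267 bits

Distribution B (p=0.74) is closer to uniform (p=0.5), so it has higher entropy.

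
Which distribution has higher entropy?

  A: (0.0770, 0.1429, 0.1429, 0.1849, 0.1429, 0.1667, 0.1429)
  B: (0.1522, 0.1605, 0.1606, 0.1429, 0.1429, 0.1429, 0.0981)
B

Both distributions are close to uniform, making this a harder comparison.

H(A) = 2.7701 bits
H(B) = 2.7925 bits

The distribution closer to uniform has higher entropy.
Answer: B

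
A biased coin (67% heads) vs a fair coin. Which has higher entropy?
Fair coin

The fair coin is uniform (p=0.5), maximizing binary entropy at 1 bit. The biased coin has H(0.67) ≈ 0.915 bits — its outcome is more predictable, so its entropy is lower.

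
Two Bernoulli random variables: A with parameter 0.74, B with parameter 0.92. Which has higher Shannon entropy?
A

For binary distributions, entropy is maximized at p=0.5 and decreases as p moves toward 0 or 1.

H(A) = H(0.74) = 0.8267 bits
H(B) = H(0.92) = 0.4022 bits

Distribution A (p=0.74) is closer to uniform (p=0.5), so it has higher entropy.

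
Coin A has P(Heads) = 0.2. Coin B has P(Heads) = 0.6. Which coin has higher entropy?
B

For binary distributions, entropy is maximized at p=0.5 and decreases as p moves toward 0 or 1.

H(A) = H(0.2) = 0.7219 bits
H(B) = H(0.6) = 0.9710 bits

Distribution B (p=0.6) is closer to uniform (p=0.5), so it has higher entropy.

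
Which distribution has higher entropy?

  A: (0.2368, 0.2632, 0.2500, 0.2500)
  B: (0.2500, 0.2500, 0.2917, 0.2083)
A

Both distributions are close to uniform, making this a harder comparison.

H(A) = 1.9990 bits
H(B) = 1.9899 bits

The distribution closer to uniform has higher entropy.
Answer: A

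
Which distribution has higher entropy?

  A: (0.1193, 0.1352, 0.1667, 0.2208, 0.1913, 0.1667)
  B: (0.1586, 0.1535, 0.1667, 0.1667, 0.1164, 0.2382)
A

Both distributions are close to uniform, making this a harder comparison.

H(A) = 2.5556 bits
H(B) = 2.5522 bits

The distribution closer to uniform has higher entropy.
Answer: A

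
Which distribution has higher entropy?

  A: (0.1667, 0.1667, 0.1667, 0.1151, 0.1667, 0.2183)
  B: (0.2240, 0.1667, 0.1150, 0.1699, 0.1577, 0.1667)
A

Both distributions are close to uniform, making this a harder comparison.

H(A) = 2.5615 bits
H(B) = 2.5588 bits

The distribution closer to uniform has higher entropy.
Answer: A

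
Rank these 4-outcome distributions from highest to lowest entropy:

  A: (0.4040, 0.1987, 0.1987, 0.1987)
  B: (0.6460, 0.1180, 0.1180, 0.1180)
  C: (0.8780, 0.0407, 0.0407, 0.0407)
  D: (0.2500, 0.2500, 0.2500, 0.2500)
D > A > B > C

Key insight: Entropy is maximized by uniform distributions and minimized by concentrated distributions.

Entropies:
  H(A) = 1.9179 bits
  H(B) = 1.4987 bits
  H(C) = 0.7284 bits
  H(D) = 2.0000 bits

Ranking: D > A > B > C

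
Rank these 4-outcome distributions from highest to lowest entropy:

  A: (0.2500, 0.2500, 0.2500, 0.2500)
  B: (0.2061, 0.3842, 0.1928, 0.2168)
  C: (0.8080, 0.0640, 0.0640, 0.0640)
A > B > C

Key insight: Entropy is maximized by uniform distributions and minimized by concentrated distributions.

- Uniform distributions have maximum entropy log₂(4) = 2.0000 bits
- The more "peaked" or concentrated a distribution, the lower its entropy

Entropies:
  H(A) = 2.0000 bits
  H(B) = 1.9359 bits
  H(C) = 1.0099 bits

Ranking: A > B > C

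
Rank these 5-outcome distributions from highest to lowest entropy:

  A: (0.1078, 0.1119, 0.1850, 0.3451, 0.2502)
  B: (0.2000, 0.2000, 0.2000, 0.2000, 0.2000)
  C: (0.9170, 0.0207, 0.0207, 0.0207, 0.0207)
B > A > C

Key insight: Entropy is maximized by uniform distributions and minimized by concentrated distributions.

- Uniform distributions have maximum entropy log₂(5) = 2.3219 bits
- The more "peaked" or concentrated a distribution, the lower its entropy

Entropies:
  H(A) = 2.1802 bits
  H(B) = 2.3219 bits
  H(C) = 0.5787 bits

Ranking: B > A > C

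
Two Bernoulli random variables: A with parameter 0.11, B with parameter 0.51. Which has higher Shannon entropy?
B

For binary distributions, entropy is maximized at p=0.5 and decreases as p moves toward 0 or 1.

H(A) = H(0.11) = 0.4999 bits
H(B) = H(0.51) = 0.9997 bits

Distribution B (p=0.51) is closer to uniform (p=0.5), so it has higher entropy.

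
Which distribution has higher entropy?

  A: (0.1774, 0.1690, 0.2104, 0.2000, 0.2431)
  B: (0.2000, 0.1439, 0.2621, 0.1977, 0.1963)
A

Both distributions are close to uniform, making this a harder comparison.

H(A) = 2.3097 bits
H(B) = 2.2966 bits

The distribution closer to uniform has higher entropy.
Answer: A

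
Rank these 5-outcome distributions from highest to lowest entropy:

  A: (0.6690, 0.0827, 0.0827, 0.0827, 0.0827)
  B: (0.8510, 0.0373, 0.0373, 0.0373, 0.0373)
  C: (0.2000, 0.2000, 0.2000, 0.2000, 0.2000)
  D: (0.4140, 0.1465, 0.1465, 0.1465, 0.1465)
C > D > A > B

Key insight: Entropy is maximized by uniform distributions and minimized by concentrated distributions.

Entropies:
  H(A) = 1.5779 bits
  H(B) = 0.9053 bits
  H(C) = 2.3219 bits
  H(D) = 2.1506 bits

Ranking: C > D > A > B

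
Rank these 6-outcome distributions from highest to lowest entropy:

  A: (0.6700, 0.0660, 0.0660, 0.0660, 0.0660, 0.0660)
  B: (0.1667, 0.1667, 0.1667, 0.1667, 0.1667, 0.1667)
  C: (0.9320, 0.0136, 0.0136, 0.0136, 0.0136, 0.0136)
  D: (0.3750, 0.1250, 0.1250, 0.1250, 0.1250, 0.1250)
B > D > A > C

Key insight: Entropy is maximized by uniform distributions and minimized by concentrated distributions.

Entropies:
  H(A) = 1.6812 bits
  H(B) = 2.5850 bits
  H(C) = 0.5163 bits
  H(D) = 2.4056 bits

Ranking: B > D > A > C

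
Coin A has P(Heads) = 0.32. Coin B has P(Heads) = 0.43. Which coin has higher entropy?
B

For binary distributions, entropy is maximized at p=0.5 and decreases as p moves toward 0 or 1.

H(A) = H(0.32) = 0.9044 bits
H(B) = H(0.43) = 0.9858 bits

Distribution B (p=0.43) is closer to uniform (p=0.5), so it has higher entropy.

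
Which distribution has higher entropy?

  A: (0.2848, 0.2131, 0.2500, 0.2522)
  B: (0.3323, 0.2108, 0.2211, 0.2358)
A

Both distributions are close to uniform, making this a harder comparison.

H(A) = 1.9925 bits
H(B) = 1.9745 bits

The distribution closer to uniform has higher entropy.
Answer: A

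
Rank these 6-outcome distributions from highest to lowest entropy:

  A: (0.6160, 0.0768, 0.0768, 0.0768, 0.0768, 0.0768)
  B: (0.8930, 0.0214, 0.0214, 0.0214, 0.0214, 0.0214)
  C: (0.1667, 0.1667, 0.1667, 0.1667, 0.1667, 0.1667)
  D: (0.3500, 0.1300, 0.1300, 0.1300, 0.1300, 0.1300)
C > D > A > B

Key insight: Entropy is maximized by uniform distributions and minimized by concentrated distributions.

Entropies:
  H(A) = 1.8524 bits
  H(B) = 0.7392 bits
  H(C) = 2.5850 bits
  H(D) = 2.4433 bits

Ranking: C > D > A > B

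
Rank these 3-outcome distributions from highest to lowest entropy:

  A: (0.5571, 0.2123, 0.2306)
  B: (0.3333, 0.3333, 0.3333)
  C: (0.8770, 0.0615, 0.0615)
B > A > C

Key insight: Entropy is maximized by uniform distributions and minimized by concentrated distributions.

- Uniform distributions have maximum entropy log₂(3) = 1.5850 bits
- The more "peaked" or concentrated a distribution, the lower its entropy

Entropies:
  H(A) = 1.4329 bits
  H(B) = 1.5850 bits
  H(C) = 0.6609 bits

Ranking: B > A > C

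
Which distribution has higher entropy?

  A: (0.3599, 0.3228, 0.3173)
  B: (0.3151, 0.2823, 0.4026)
A

Both distributions are close to uniform, making this a harder comparison.

H(A) = 1.5827 bits
H(B) = 1.5686 bits

The distribution closer to uniform has higher entropy.
Answer: A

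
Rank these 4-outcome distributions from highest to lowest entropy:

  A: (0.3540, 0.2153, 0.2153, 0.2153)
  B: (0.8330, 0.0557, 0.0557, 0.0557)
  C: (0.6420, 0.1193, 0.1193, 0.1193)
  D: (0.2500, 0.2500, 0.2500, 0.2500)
D > A > C > B

Key insight: Entropy is maximized by uniform distributions and minimized by concentrated distributions.

Entropies:
  H(A) = 1.9615 bits
  H(B) = 0.9155 bits
  H(C) = 1.5084 bits
  H(D) = 2.0000 bits

Ranking: D > A > C > B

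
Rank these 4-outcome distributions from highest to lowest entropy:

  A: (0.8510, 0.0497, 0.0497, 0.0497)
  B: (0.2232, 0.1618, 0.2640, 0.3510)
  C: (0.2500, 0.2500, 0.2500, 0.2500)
C > B > A

Key insight: Entropy is maximized by uniform distributions and minimized by concentrated distributions.

- Uniform distributions have maximum entropy log₂(4) = 2.0000 bits
- The more "peaked" or concentrated a distribution, the lower its entropy

Entropies:
  H(A) = 0.8435 bits
  H(B) = 1.9455 bits
  H(C) = 2.0000 bits

Ranking: C > B > A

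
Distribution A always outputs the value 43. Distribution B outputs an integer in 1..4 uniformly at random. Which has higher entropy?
B

A is deterministic, so H(A) = 0. B is uniform over 4 outcomes, so H(B) = log₂(4) = 2.000 bits. Any distribution with genuine randomness has higher entropy than a deterministic one.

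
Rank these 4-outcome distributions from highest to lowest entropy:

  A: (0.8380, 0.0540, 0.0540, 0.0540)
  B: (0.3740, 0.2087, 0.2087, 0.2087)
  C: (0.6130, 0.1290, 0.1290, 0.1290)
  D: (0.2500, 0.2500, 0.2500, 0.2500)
D > B > C > A

Key insight: Entropy is maximized by uniform distributions and minimized by concentrated distributions.

Entropies:
  H(A) = 0.8958 bits
  H(B) = 1.9459 bits
  H(C) = 1.5762 bits
  H(D) = 2.0000 bits

Ranking: D > B > C > A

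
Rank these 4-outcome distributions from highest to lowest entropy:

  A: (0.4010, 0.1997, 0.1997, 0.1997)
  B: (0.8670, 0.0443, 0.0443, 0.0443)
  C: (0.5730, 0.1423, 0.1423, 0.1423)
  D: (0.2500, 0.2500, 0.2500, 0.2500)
D > A > C > B

Key insight: Entropy is maximized by uniform distributions and minimized by concentrated distributions.

Entropies:
  H(A) = 1.9209 bits
  H(B) = 0.7764 bits
  H(C) = 1.6613 bits
  H(D) = 2.0000 bits

Ranking: D > A > C > B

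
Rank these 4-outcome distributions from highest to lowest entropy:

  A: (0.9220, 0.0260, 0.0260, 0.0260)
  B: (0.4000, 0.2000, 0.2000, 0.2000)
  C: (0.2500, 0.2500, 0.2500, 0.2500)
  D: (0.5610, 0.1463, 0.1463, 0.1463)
C > B > D > A

Key insight: Entropy is maximized by uniform distributions and minimized by concentrated distributions.

Entropies:
  H(A) = 0.5187 bits
  H(B) = 1.9219 bits
  H(C) = 2.0000 bits
  H(D) = 1.6850 bits

Ranking: C > B > D > A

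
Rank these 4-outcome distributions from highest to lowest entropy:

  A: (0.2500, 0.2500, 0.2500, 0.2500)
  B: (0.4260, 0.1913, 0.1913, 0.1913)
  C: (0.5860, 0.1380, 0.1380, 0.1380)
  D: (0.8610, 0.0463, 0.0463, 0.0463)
A > B > C > D

Key insight: Entropy is maximized by uniform distributions and minimized by concentrated distributions.

Entropies:
  H(A) = 2.0000 bits
  H(B) = 1.8939 bits
  H(C) = 1.6347 bits
  H(D) = 0.8019 bits

Ranking: A > B > C > D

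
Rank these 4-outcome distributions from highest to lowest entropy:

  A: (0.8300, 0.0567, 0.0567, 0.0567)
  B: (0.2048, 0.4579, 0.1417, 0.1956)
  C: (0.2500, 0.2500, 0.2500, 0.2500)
C > B > A

Key insight: Entropy is maximized by uniform distributions and minimized by concentrated distributions.

- Uniform distributions have maximum entropy log₂(4) = 2.0000 bits
- The more "peaked" or concentrated a distribution, the lower its entropy

Entropies:
  H(A) = 0.9271 bits
  H(B) = 1.8445 bits
  H(C) = 2.0000 bits

Ranking: C > B > A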